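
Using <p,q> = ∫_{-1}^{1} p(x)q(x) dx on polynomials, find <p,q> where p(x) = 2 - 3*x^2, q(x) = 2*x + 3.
<p,q> = 6

Expand the product: p(x)·q(x) = -6*x^3 - 9*x^2 + 4*x + 6.
∫_{-1}^{1} of each monomial x^k gives [2/(k+1) if k even, 0 if k odd]. Integrating term-by-term (or equivalently evaluating the antiderivative F(x) = -3*x^4/2 - 3*x^3 + 2*x^2 + 6*x at the endpoints):
  F(1) − F(−1) = 7/2 − (-5/2) = 6.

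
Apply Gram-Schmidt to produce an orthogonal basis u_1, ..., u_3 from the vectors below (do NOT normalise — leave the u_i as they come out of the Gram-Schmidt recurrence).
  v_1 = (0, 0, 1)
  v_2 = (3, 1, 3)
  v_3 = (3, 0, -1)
Orthogonal basis:
  u_1 = (0, 0, 1)
  u_2 = (3, 1, 0)
  u_3 = (3/10, -9/10, 0)

Apply the Gram-Schmidt recurrence
  u_1 = v_1
  u_i = v_i − Σ_{j<i} ((v_i · u_j) / (u_j · u_j)) · u_j.

Step by step this gives:
  u_1 = (0, 0, 1)
  u_2 = (3, 1, 0)
  u_3 = (3/10, -9/10, 0)

Orthogonality check:
  u_2 · u_1 = 0 (should be 0)
  u_3 · u_1 = 0 (should be 0)
  u_3 · u_2 = 0 (should be 0)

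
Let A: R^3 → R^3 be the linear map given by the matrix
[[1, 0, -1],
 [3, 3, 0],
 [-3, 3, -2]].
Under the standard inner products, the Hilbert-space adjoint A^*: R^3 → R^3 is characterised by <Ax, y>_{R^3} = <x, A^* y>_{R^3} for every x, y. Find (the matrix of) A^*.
A^* = A^T =
[[1, 3, -3],
 [0, 3, 3],
 [-1, 0, -2]]

For real matrices with standard dot products, the defining identity <Ax, y> = <x, A^* y> gives (Ax)^T y = x^T (A^*) y, i.e. x^T A^T y = x^T (A^*) y. Since this holds for all x, y, we must have A^* = A^T. Therefore
A^* =
[[1, 3, -3],
 [0, 3, 3],
 [-1, 0, -2]].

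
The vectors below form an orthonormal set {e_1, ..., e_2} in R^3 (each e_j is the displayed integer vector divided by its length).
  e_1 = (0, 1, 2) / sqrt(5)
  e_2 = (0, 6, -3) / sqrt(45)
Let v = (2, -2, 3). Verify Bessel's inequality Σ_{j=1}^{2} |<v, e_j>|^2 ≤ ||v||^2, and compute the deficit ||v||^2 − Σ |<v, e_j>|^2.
Σ |<v, e_j>|^2 = 13; ||v||^2 = 17; deficit = 4

Write each e_j = u_j / sqrt(<u_j, u_j>) where u_j is the displayed integer vector. Then <v, e_j> = <v, u_j> / sqrt(<u_j, u_j>), so |<v, e_j>|^2 = <v, u_j>^2 / <u_j, u_j>.
Coefficients: <v, e_1> = 4/sqrt(5), <v, e_2> = -21/sqrt(45).
Square and sum: Σ |<v, e_j>|^2 = 13.
Compute ||v||^2 = v·v = 17.
Deficit = 17 − 13 = 4 ≥ 0, confirming Bessel's inequality. (The deficit equals ||v − Σ <v,e_j> e_j||^2, the squared distance from v to span{e_j}.)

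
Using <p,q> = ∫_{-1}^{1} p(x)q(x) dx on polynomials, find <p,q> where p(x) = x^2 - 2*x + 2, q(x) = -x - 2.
<p,q> = -8

Expand the product: p(x)·q(x) = -x^3 + 2*x - 4.
∫_{-1}^{1} of each monomial x^k gives [2/(k+1) if k even, 0 if k odd]. Integrating term-by-term (or equivalently evaluating the antiderivative F(x) = -x^4/4 + x^2 - 4*x at the endpoints):
  F(1) − F(−1) = -13/4 − (19/4) = -8.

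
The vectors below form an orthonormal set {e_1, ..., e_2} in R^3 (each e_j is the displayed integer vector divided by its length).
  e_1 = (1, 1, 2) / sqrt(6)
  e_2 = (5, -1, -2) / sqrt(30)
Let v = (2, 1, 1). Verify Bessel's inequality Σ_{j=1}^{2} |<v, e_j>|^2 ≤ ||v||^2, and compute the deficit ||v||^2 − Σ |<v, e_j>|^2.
Σ |<v, e_j>|^2 = 29/5; ||v||^2 = 6; deficit = 1/5

Write each e_j = u_j / sqrt(<u_j, u_j>) where u_j is the displayed integer vector. Then <v, e_j> = <v, u_j> / sqrt(<u_j, u_j>), so |<v, e_j>|^2 = <v, u_j>^2 / <u_j, u_j>.
Coefficients: <v, e_1> = 5/sqrt(6), <v, e_2> = 7/sqrt(30).
Square and sum: Σ |<v, e_j>|^2 = 29/5.
Compute ||v||^2 = v·v = 6.
Deficit = 6 − 29/5 = 1/5 ≥ 0, confirming Bessel's inequality. (The deficit equals ||v − Σ <v,e_j> e_j||^2, the squared distance from v to span{e_j}.)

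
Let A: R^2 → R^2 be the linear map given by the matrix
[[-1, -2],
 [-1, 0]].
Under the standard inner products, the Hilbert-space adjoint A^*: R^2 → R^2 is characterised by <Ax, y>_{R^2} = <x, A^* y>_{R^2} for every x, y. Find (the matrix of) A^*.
A^* = A^T =
[[-1, -1],
 [-2, 0]]

For real matrices with standard dot products, the defining identity <Ax, y> = <x, A^* y> gives (Ax)^T y = x^T (A^*) y, i.e. x^T A^T y = x^T (A^*) y. Since this holds for all x, y, we must have A^* = A^T. Therefore
A^* =
[[-1, -1],
 [-2, 0]].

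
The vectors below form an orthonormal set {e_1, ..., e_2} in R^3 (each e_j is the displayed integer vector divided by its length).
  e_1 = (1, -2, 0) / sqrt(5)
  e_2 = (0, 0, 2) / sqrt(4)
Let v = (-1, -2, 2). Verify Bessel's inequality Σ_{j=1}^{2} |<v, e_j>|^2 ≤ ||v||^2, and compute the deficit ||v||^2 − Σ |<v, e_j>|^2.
Σ |<v, e_j>|^2 = 29/5; ||v||^2 = 9; deficit = 16/5

Write each e_j = u_j / sqrt(<u_j, u_j>) where u_j is the displayed integer vector. Then <v, e_j> = <v, u_j> / sqrt(<u_j, u_j>), so |<v, e_j>|^2 = <v, u_j>^2 / <u_j, u_j>.
Coefficients: <v, e_1> = 3/sqrt(5), <v, e_2> = 4/sqrt(4).
Square and sum: Σ |<v, e_j>|^2 = 29/5.
Compute ||v||^2 = v·v = 9.
Deficit = 9 − 29/5 = 16/5 ≥ 0, confirming Bessel's inequality. (The deficit equals ||v − Σ <v,e_j> e_j||^2, the squared distance from v to span{e_j}.)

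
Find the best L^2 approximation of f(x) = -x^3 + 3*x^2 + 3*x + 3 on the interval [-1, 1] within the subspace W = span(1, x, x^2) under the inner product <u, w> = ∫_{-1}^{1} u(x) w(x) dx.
g(x) = 3*x^2 + 12*x/5 + 3

The best approximation g ∈ W is the orthogonal projection of f onto W. Writing g = a_0 + a_1 x + a_2 x^2, the coefficients solve the normal equations G · a = b where
  G_{ij} = <φ_i, φ_j> and b_i = <f, φ_i>, with φ_0 = 1, φ_1 = x, φ_2 = x^2.
G =
  [2, 0, 2/3]
  [0, 2/3, 0]
  [2/3, 0, 2/5],
b = (8, 8/5, 16/5).
Solving gives a_0 = 3, a_1 = 12/5, a_2 = 3, so
  g(x) = 3*x^2 + 12*x/5 + 3.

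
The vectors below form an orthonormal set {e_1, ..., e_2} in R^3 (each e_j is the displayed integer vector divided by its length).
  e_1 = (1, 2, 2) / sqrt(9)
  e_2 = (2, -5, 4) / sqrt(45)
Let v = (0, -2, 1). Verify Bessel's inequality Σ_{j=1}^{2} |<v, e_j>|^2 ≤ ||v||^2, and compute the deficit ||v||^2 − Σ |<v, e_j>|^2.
Σ |<v, e_j>|^2 = 24/5; ||v||^2 = 5; deficit = 1/5

Write each e_j = u_j / sqrt(<u_j, u_j>) where u_j is the displayed integer vector. Then <v, e_j> = <v, u_j> / sqrt(<u_j, u_j>), so |<v, e_j>|^2 = <v, u_j>^2 / <u_j, u_j>.
Coefficients: <v, e_1> = -2/sqrt(9), <v, e_2> = 14/sqrt(45).
Square and sum: Σ |<v, e_j>|^2 = 24/5.
Compute ||v||^2 = v·v = 5.
Deficit = 5 − 24/5 = 1/5 ≥ 0, confirming Bessel's inequality. (The deficit equals ||v − Σ <v,e_j> e_j||^2, the squared distance from v to span{e_j}.)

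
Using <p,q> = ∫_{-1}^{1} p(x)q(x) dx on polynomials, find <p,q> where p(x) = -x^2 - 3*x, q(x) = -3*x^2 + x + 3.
<p,q> = -14/5

Expand the product: p(x)·q(x) = 3*x^4 + 8*x^3 - 6*x^2 - 9*x.
∫_{-1}^{1} of each monomial x^k gives [2/(k+1) if k even, 0 if k odd]. Integrating term-by-term (or equivalently evaluating the antiderivative F(x) = 3*x^5/5 + 2*x^4 - 2*x^3 - 9*x^2/2 at the endpoints):
  F(1) − F(−1) = -39/10 − (-11/10) = -14/5.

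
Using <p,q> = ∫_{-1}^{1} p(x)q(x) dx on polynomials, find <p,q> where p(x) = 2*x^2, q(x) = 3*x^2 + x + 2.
<p,q> = 76/15

Expand the product: p(x)·q(x) = 6*x^4 + 2*x^3 + 4*x^2.
∫_{-1}^{1} of each monomial x^k gives [2/(k+1) if k even, 0 if k odd]. Integrating term-by-term (or equivalently evaluating the antiderivative F(x) = 6*x^5/5 + x^4/2 + 4*x^3/3 at the endpoints):
  F(1) − F(−1) = 91/30 − (-61/30) = 76/15.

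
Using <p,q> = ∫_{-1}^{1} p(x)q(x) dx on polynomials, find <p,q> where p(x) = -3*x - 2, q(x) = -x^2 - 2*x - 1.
<p,q> = 28/3

Expand the product: p(x)·q(x) = 3*x^3 + 8*x^2 + 7*x + 2.
∫_{-1}^{1} of each monomial x^k gives [2/(k+1) if k even, 0 if k odd]. Integrating term-by-term (or equivalently evaluating the antiderivative F(x) = 3*x^4/4 + 8*x^3/3 + 7*x^2/2 + 2*x at the endpoints):
  F(1) − F(−1) = 107/12 − (-5/12) = 28/3.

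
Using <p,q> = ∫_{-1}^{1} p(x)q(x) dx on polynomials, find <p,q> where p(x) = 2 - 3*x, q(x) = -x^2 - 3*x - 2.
<p,q> = -10/3

Expand the product: p(x)·q(x) = 3*x^3 + 7*x^2 - 4.
∫_{-1}^{1} of each monomial x^k gives [2/(k+1) if k even, 0 if k odd]. Integrating term-by-term (or equivalently evaluating the antiderivative F(x) = 3*x^4/4 + 7*x^3/3 - 4*x at the endpoints):
  F(1) − F(−1) = -11/12 − (29/12) = -10/3.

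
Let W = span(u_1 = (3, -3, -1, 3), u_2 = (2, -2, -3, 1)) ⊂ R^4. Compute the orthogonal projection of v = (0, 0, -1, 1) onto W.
proj_W(v) = (4/9, -4/9, -2/3, 2/9)

Set up U = [u_1 | ... | u_2] ∈ R^(4×2). The projector onto W = col(U) is P = U (U^T U)^(-1) U^T.
Compute U^T U =
  [28, 18]
  [18, 18],
and U^T v = (4, 4).
Solve U^T U · c = U^T v for the coefficients: c = (0, 2/9). The projection is proj_W(v) = U c.
Check: (v - proj_W(v)) · u_1 = 0  (should be 0).
Check: (v - proj_W(v)) · u_2 = 0  (should be 0).
Result: proj_W(v) = (4/9, -4/9, -2/3, 2/9).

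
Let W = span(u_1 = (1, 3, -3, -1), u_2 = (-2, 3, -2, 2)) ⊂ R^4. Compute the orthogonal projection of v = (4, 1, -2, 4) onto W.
proj_W(v) = (30/299, 459/299, -418/299, -30/299)

Set up U = [u_1 | ... | u_2] ∈ R^(4×2). The projector onto W = col(U) is P = U (U^T U)^(-1) U^T.
Compute U^T U =
  [20, 11]
  [11, 21],
and U^T v = (9, 7).
Solve U^T U · c = U^T v for the coefficients: c = (112/299, 41/299). The projection is proj_W(v) = U c.
Check: (v - proj_W(v)) · u_1 = 0  (should be 0).
Check: (v - proj_W(v)) · u_2 = 0  (should be 0).
Result: proj_W(v) = (30/299, 459/299, -418/299, -30/299).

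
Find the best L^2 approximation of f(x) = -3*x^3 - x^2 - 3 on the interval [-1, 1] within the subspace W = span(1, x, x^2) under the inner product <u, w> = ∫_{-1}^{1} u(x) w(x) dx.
g(x) = -x^2 - 9*x/5 - 3

The best approximation g ∈ W is the orthogonal projection of f onto W. Writing g = a_0 + a_1 x + a_2 x^2, the coefficients solve the normal equations G · a = b where
  G_{ij} = <φ_i, φ_j> and b_i = <f, φ_i>, with φ_0 = 1, φ_1 = x, φ_2 = x^2.
G =
  [2, 0, 2/3]
  [0, 2/3, 0]
  [2/3, 0, 2/5],
b = (-20/3, -6/5, -12/5).
Solving gives a_0 = -3, a_1 = -9/5, a_2 = -1, so
  g(x) = -x^2 - 9*x/5 - 3.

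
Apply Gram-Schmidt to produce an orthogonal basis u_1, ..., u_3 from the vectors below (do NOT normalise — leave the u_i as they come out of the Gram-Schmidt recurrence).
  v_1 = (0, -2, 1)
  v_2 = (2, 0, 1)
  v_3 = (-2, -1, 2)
Orthogonal basis:
  u_1 = (0, -2, 1)
  u_2 = (2, 2/5, 4/5)
  u_3 = (-5/6, 5/6, 5/3)

Apply the Gram-Schmidt recurrence
  u_1 = v_1
  u_i = v_i − Σ_{j<i} ((v_i · u_j) / (u_j · u_j)) · u_j.

Step by step this gives:
  u_1 = (0, -2, 1)
  u_2 = (2, 2/5, 4/5)
  u_3 = (-5/6, 5/6, 5/3)

Orthogonality check:
  u_2 · u_1 = 0 (should be 0)
  u_3 · u_1 = 0 (should be 0)
  u_3 · u_2 = 0 (should be 0)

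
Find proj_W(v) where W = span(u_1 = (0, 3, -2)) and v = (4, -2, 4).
proj_W(v) = (0, -42/13, 28/13)

Set up U = [u_1 | ... | u_1] ∈ R^(3×1). The projector onto W = col(U) is P = U (U^T U)^(-1) U^T.
Compute U^T U =
  [13],
and U^T v = (-14).
Solve U^T U · c = U^T v for the coefficients: c = (-14/13). The projection is proj_W(v) = U c.
Check: (v - proj_W(v)) · u_1 = 0  (should be 0).
Result: proj_W(v) = (0, -42/13, 28/13).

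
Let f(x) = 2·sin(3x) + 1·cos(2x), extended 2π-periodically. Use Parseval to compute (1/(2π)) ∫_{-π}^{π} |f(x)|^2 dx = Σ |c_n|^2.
Σ |c_n|^2 = 5/2

Expand |f|^2 and use orthogonality of {sin(nx), cos(mx)} on [-π, π]:
  ∫_{-π}^{π} sin(nx)^2 dx = π, ∫ cos(mx)^2 dx = π, and cross terms integrate to 0.
So ∫_{-π}^{π} f(x)^2 dx = 2^2 · π + 1^2 · π = (4 + 1)π.
Divide by 2π: (4 + 1)/2 = 5/2.
By Parseval, this equals Σ |c_n|^2.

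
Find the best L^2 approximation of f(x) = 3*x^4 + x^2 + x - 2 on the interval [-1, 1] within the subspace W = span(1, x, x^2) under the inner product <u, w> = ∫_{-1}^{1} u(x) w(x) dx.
g(x) = 25*x^2/7 + x - 79/35

The best approximation g ∈ W is the orthogonal projection of f onto W. Writing g = a_0 + a_1 x + a_2 x^2, the coefficients solve the normal equations G · a = b where
  G_{ij} = <φ_i, φ_j> and b_i = <f, φ_i>, with φ_0 = 1, φ_1 = x, φ_2 = x^2.
G =
  [2, 0, 2/3]
  [0, 2/3, 0]
  [2/3, 0, 2/5],
b = (-32/15, 2/3, -8/105).
Solving gives a_0 = -79/35, a_1 = 1, a_2 = 25/7, so
  g(x) = 25*x^2/7 + x - 79/35.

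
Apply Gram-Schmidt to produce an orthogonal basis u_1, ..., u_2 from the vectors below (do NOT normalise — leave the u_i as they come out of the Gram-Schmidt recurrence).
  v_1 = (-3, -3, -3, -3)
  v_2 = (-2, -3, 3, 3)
Orthogonal basis:
  u_1 = (-3, -3, -3, -3)
  u_2 = (-9/4, -13/4, 11/4, 11/4)

Apply the Gram-Schmidt recurrence
  u_1 = v_1
  u_i = v_i − Σ_{j<i} ((v_i · u_j) / (u_j · u_j)) · u_j.

Step by step this gives:
  u_1 = (-3, -3, -3, -3)
  u_2 = (-9/4, -13/4, 11/4, 11/4)

Orthogonality check:
  u_2 · u_1 = 0 (should be 0)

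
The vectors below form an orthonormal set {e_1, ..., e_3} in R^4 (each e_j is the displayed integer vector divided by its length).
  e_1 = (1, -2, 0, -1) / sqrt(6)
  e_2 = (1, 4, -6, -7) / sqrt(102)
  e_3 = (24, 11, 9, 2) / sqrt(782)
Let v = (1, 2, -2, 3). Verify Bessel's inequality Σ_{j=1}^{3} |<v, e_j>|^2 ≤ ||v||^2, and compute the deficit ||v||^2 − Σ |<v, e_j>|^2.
Σ |<v, e_j>|^2 = 172/23; ||v||^2 = 18; deficit = 242/23

Write each e_j = u_j / sqrt(<u_j, u_j>) where u_j is the displayed integer vector. Then <v, e_j> = <v, u_j> / sqrt(<u_j, u_j>), so |<v, e_j>|^2 = <v, u_j>^2 / <u_j, u_j>.
Coefficients: <v, e_1> = -6/sqrt(6), <v, e_2> = 0/sqrt(102), <v, e_3> = 34/sqrt(782).
Square and sum: Σ |<v, e_j>|^2 = 172/23.
Compute ||v||^2 = v·v = 18.
Deficit = 18 − 172/23 = 242/23 ≥ 0, confirming Bessel's inequality. (The deficit equals ||v − Σ <v,e_j> e_j||^2, the squared distance from v to span{e_j}.)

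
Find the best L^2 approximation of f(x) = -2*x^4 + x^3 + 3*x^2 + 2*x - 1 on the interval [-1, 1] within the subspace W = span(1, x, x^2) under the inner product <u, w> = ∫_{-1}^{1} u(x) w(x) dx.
g(x) = 9*x^2/7 + 13*x/5 - 29/35

The best approximation g ∈ W is the orthogonal projection of f onto W. Writing g = a_0 + a_1 x + a_2 x^2, the coefficients solve the normal equations G · a = b where
  G_{ij} = <φ_i, φ_j> and b_i = <f, φ_i>, with φ_0 = 1, φ_1 = x, φ_2 = x^2.
G =
  [2, 0, 2/3]
  [0, 2/3, 0]
  [2/3, 0, 2/5],
b = (-4/5, 26/15, -4/105).
Solving gives a_0 = -29/35, a_1 = 13/5, a_2 = 9/7, so
  g(x) = 9*x^2/7 + 13*x/5 - 29/35.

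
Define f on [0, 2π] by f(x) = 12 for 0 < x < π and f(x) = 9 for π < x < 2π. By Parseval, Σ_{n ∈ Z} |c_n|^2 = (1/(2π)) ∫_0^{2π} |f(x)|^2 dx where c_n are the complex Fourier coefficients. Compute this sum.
Σ |c_n|^2 = 225/2

Parseval equates the L^2 energy of f (normalised by 1/(2π)) with the ℓ^2 sum of its Fourier coefficients: (1/(2π)) ∫_0^{2π} |f|^2 = Σ |c_n|^2.
Compute the left side: (1/(2π)) [∫_0^π 12^2 dx + ∫_π^{2π} 9^2 dx] = (1/(2π)) · (144π + 81π) = (144 + 81)/2 = 225/2.
So Σ_{n ∈ Z} |c_n|^2 = 225/2.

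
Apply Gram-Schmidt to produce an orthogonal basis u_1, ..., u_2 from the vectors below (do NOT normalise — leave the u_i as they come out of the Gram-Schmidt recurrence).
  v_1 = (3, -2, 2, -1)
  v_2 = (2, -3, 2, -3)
Orthogonal basis:
  u_1 = (3, -2, 2, -1)
  u_2 = (-7/6, -8/9, -1/9, -35/18)

Apply the Gram-Schmidt recurrence
  u_1 = v_1
  u_i = v_i − Σ_{j<i} ((v_i · u_j) / (u_j · u_j)) · u_j.

Step by step this gives:
  u_1 = (3, -2, 2, -1)
  u_2 = (-7/6, -8/9, -1/9, -35/18)

Orthogonality check:
  u_2 · u_1 = 0 (should be 0)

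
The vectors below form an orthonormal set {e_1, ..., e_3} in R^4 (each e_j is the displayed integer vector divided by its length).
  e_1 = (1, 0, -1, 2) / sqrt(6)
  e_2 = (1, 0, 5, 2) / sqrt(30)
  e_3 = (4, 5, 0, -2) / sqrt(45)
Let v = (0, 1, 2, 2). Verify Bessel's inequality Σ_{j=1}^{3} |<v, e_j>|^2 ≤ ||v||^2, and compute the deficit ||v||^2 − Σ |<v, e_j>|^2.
Σ |<v, e_j>|^2 = 65/9; ||v||^2 = 9; deficit = 16/9

Write each e_j = u_j / sqrt(<u_j, u_j>) where u_j is the displayed integer vector. Then <v, e_j> = <v, u_j> / sqrt(<u_j, u_j>), so |<v, e_j>|^2 = <v, u_j>^2 / <u_j, u_j>.
Coefficients: <v, e_1> = 2/sqrt(6), <v, e_2> = 14/sqrt(30), <v, e_3> = 1/sqrt(45).
Square and sum: Σ |<v, e_j>|^2 = 65/9.
Compute ||v||^2 = v·v = 9.
Deficit = 9 − 65/9 = 16/9 ≥ 0, confirming Bessel's inequality. (The deficit equals ||v − Σ <v,e_j> e_j||^2, the squared distance from v to span{e_j}.)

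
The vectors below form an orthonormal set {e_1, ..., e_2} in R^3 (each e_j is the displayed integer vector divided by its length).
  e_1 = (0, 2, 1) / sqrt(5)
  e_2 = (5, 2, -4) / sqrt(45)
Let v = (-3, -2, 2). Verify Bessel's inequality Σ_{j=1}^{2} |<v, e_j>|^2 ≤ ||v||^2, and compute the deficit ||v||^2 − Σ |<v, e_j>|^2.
Σ |<v, e_j>|^2 = 17; ||v||^2 = 17; deficit = 0

Write each e_j = u_j / sqrt(<u_j, u_j>) where u_j is the displayed integer vector. Then <v, e_j> = <v, u_j> / sqrt(<u_j, u_j>), so |<v, e_j>|^2 = <v, u_j>^2 / <u_j, u_j>.
Coefficients: <v, e_1> = -2/sqrt(5), <v, e_2> = -27/sqrt(45).
Square and sum: Σ |<v, e_j>|^2 = 17.
Compute ||v||^2 = v·v = 17.
Deficit = 17 − 17 = 0 ≥ 0, confirming Bessel's inequality. (The deficit equals ||v − Σ <v,e_j> e_j||^2, the squared distance from v to span{e_j}.)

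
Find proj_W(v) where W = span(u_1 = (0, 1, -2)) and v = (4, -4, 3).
proj_W(v) = (0, -2, 4)

Set up U = [u_1 | ... | u_1] ∈ R^(3×1). The projector onto W = col(U) is P = U (U^T U)^(-1) U^T.
Compute U^T U =
  [5],
and U^T v = (-10).
Solve U^T U · c = U^T v for the coefficients: c = (-2). The projection is proj_W(v) = U c.
Check: (v - proj_W(v)) · u_1 = 0  (should be 0).
Result: proj_W(v) = (0, -2, 4).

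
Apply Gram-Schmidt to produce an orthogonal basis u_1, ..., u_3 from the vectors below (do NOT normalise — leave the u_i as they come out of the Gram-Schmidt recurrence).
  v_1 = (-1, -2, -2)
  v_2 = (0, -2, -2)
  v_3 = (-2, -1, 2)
Orthogonal basis:
  u_1 = (-1, -2, -2)
  u_2 = (8/9, -2/9, -2/9)
  u_3 = (0, -3/2, 3/2)

Apply the Gram-Schmidt recurrence
  u_1 = v_1
  u_i = v_i − Σ_{j<i} ((v_i · u_j) / (u_j · u_j)) · u_j.

Step by step this gives:
  u_1 = (-1, -2, -2)
  u_2 = (8/9, -2/9, -2/9)
  u_3 = (0, -3/2, 3/2)

Orthogonality check:
  u_2 · u_1 = 0 (should be 0)
  u_3 · u_1 = 0 (should be 0)
  u_3 · u_2 = 0 (should be 0)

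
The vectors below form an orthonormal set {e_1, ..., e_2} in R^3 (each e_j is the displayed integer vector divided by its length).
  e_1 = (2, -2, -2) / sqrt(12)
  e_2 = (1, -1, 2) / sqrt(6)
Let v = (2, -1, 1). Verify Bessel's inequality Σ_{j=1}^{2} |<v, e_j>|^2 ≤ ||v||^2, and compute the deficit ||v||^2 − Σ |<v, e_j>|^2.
Σ |<v, e_j>|^2 = 11/2; ||v||^2 = 6; deficit = 1/2

Write each e_j = u_j / sqrt(<u_j, u_j>) where u_j is the displayed integer vector. Then <v, e_j> = <v, u_j> / sqrt(<u_j, u_j>), so |<v, e_j>|^2 = <v, u_j>^2 / <u_j, u_j>.
Coefficients: <v, e_1> = 4/sqrt(12), <v, e_2> = 5/sqrt(6).
Square and sum: Σ |<v, e_j>|^2 = 11/2.
Compute ||v||^2 = v·v = 6.
Deficit = 6 − 11/2 = 1/2 ≥ 0, confirming Bessel's inequality. (The deficit equals ||v − Σ <v,e_j> e_j||^2, the squared distance from v to span{e_j}.)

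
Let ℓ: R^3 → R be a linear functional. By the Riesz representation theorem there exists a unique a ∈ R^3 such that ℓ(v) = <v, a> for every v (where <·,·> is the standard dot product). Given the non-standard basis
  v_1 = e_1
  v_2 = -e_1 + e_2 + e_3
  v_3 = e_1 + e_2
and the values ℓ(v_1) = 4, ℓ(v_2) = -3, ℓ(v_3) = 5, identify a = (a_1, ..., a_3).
a = (4, 1, 0)

Write a = (a_1, ..., a_3) in the standard basis. For each basis vector v_i, ℓ(v_i) = <v_i, a> is a linear equation in the a_j's. Collect the n equations into a matrix system V a = ℓ, where row i of V is v_i (expressed in the standard basis). Since V is invertible (lower-triangular with 1s on the diagonal, up to permutation), solve by back-substitution:
  V =
[[1, 0, 0],
 [-1, 1, 1],
 [1, 1, 0]]
  V a = (4, -3, 5)
Solving gives a = (4, 1, 0).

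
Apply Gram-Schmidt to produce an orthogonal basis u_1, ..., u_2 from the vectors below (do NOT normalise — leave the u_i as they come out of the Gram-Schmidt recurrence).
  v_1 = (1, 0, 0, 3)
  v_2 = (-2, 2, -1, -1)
Orthogonal basis:
  u_1 = (1, 0, 0, 3)
  u_2 = (-3/2, 2, -1, 1/2)

Apply the Gram-Schmidt recurrence
  u_1 = v_1
  u_i = v_i − Σ_{j<i} ((v_i · u_j) / (u_j · u_j)) · u_j.

Step by step this gives:
  u_1 = (1, 0, 0, 3)
  u_2 = (-3/2, 2, -1, 1/2)

Orthogonality check:
  u_2 · u_1 = 0 (should be 0)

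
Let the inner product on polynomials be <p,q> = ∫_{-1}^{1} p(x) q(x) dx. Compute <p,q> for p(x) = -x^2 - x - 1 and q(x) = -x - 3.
<p,q> = 26/3

Expand the product: p(x)·q(x) = x^3 + 4*x^2 + 4*x + 3.
∫_{-1}^{1} of each monomial x^k gives [2/(k+1) if k even, 0 if k odd]. Integrating term-by-term (or equivalently evaluating the antiderivative F(x) = x^4/4 + 4*x^3/3 + 2*x^2 + 3*x at the endpoints):
  F(1) − F(−1) = 79/12 − (-25/12) = 26/3.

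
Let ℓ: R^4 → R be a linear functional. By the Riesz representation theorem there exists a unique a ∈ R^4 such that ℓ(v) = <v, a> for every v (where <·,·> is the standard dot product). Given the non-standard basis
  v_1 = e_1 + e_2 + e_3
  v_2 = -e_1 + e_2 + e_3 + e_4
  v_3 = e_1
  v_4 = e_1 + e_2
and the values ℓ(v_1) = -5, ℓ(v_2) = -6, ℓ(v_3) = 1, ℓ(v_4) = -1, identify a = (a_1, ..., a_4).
a = (1, -2, -4, 1)

Write a = (a_1, ..., a_4) in the standard basis. For each basis vector v_i, ℓ(v_i) = <v_i, a> is a linear equation in the a_j's. Collect the n equations into a matrix system V a = ℓ, where row i of V is v_i (expressed in the standard basis). Since V is invertible (lower-triangular with 1s on the diagonal, up to permutation), solve by back-substitution:
  V =
[[1, 1, 1, 0],
 [-1, 1, 1, 1],
 [1, 0, 0, 0],
 [1, 1, 0, 0]]
  V a = (-5, -6, 1, -1)
Solving gives a = (1, -2, -4, 1).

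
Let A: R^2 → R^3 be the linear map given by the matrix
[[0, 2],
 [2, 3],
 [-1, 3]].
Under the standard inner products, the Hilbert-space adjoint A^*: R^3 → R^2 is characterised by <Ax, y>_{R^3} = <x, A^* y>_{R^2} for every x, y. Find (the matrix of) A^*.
A^* = A^T =
[[0, 2, -1],
 [2, 3, 3]]

For real matrices with standard dot products, the defining identity <Ax, y> = <x, A^* y> gives (Ax)^T y = x^T (A^*) y, i.e. x^T A^T y = x^T (A^*) y. Since this holds for all x, y, we must have A^* = A^T. Therefore
A^* =
[[0, 2, -1],
 [2, 3, 3]].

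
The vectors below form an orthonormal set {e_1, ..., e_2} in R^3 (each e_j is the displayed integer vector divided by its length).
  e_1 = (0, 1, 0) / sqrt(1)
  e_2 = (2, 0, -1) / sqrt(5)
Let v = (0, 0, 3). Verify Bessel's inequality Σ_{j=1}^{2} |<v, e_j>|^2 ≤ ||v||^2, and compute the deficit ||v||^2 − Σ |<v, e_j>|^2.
Σ |<v, e_j>|^2 = 9/5; ||v||^2 = 9; deficit = 36/5

Write each e_j = u_j / sqrt(<u_j, u_j>) where u_j is the displayed integer vector. Then <v, e_j> = <v, u_j> / sqrt(<u_j, u_j>), so |<v, e_j>|^2 = <v, u_j>^2 / <u_j, u_j>.
Coefficients: <v, e_1> = 0/sqrt(1), <v, e_2> = -3/sqrt(5).
Square and sum: Σ |<v, e_j>|^2 = 9/5.
Compute ||v||^2 = v·v = 9.
Deficit = 9 − 9/5 = 36/5 ≥ 0, confirming Bessel's inequality. (The deficit equals ||v − Σ <v,e_j> e_j||^2, the squared distance from v to span{e_j}.)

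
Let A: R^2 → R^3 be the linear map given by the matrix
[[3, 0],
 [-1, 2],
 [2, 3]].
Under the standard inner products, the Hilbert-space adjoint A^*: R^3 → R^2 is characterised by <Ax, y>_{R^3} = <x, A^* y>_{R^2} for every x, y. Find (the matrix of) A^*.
A^* = A^T =
[[3, -1, 2],
 [0, 2, 3]]

For real matrices with standard dot products, the defining identity <Ax, y> = <x, A^* y> gives (Ax)^T y = x^T (A^*) y, i.e. x^T A^T y = x^T (A^*) y. Since this holds for all x, y, we must have A^* = A^T. Therefore
A^* =
[[3, -1, 2],
 [0, 2, 3]].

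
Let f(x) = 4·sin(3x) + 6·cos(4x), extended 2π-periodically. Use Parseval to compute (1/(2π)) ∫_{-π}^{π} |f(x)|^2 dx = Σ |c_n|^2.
Σ |c_n|^2 = 26

Expand |f|^2 and use orthogonality of {sin(nx), cos(mx)} on [-π, π]:
  ∫_{-π}^{π} sin(nx)^2 dx = π, ∫ cos(mx)^2 dx = π, and cross terms integrate to 0.
So ∫_{-π}^{π} f(x)^2 dx = 4^2 · π + 6^2 · π = (16 + 36)π.
Divide by 2π: (16 + 36)/2 = 26.
By Parseval, this equals Σ |c_n|^2.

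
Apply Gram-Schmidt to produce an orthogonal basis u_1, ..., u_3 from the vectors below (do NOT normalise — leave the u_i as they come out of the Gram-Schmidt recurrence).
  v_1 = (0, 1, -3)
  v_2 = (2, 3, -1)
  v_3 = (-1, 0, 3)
Orthogonal basis:
  u_1 = (0, 1, -3)
  u_2 = (2, 12/5, 4/5)
  u_3 = (-14/13, 21/26, 7/26)

Apply the Gram-Schmidt recurrence
  u_1 = v_1
  u_i = v_i − Σ_{j<i} ((v_i · u_j) / (u_j · u_j)) · u_j.

Step by step this gives:
  u_1 = (0, 1, -3)
  u_2 = (2, 12/5, 4/5)
  u_3 = (-14/13, 21/26, 7/26)

Orthogonality check:
  u_2 · u_1 = 0 (should be 0)
  u_3 · u_1 = 0 (should be 0)
  u_3 · u_2 = 0 (should be 0)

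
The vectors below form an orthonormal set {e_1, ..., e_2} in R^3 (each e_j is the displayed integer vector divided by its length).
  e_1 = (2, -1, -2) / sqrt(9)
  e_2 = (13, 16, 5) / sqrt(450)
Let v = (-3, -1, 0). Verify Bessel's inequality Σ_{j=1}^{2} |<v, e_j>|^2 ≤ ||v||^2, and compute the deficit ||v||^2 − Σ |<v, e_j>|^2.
Σ |<v, e_j>|^2 = 19/2; ||v||^2 = 10; deficit = 1/2

Write each e_j = u_j / sqrt(<u_j, u_j>) where u_j is the displayed integer vector. Then <v, e_j> = <v, u_j> / sqrt(<u_j, u_j>), so |<v, e_j>|^2 = <v, u_j>^2 / <u_j, u_j>.
Coefficients: <v, e_1> = -5/sqrt(9), <v, e_2> = -55/sqrt(450).
Square and sum: Σ |<v, e_j>|^2 = 19/2.
Compute ||v||^2 = v·v = 10.
Deficit = 10 − 19/2 = 1/2 ≥ 0, confirming Bessel's inequality. (The deficit equals ||v − Σ <v,e_j> e_j||^2, the squared distance from v to span{e_j}.)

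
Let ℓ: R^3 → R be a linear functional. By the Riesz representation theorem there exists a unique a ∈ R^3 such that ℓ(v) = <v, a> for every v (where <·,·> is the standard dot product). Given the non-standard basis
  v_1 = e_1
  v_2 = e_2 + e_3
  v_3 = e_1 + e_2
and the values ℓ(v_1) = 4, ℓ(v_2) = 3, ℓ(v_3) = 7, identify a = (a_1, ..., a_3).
a = (4, 3, 0)

Write a = (a_1, ..., a_3) in the standard basis. For each basis vector v_i, ℓ(v_i) = <v_i, a> is a linear equation in the a_j's. Collect the n equations into a matrix system V a = ℓ, where row i of V is v_i (expressed in the standard basis). Since V is invertible (lower-triangular with 1s on the diagonal, up to permutation), solve by back-substitution:
  V =
[[1, 0, 0],
 [0, 1, 1],
 [1, 1, 0]]
  V a = (4, 3, 7)
Solving gives a = (4, 3, 0).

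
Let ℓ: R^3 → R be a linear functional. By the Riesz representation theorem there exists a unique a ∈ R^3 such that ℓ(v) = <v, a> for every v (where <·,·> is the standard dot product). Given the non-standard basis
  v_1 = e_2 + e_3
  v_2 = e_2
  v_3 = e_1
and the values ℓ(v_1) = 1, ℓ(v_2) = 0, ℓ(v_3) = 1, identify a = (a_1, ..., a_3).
a = (1, 0, 1)

Write a = (a_1, ..., a_3) in the standard basis. For each basis vector v_i, ℓ(v_i) = <v_i, a> is a linear equation in the a_j's. Collect the n equations into a matrix system V a = ℓ, where row i of V is v_i (expressed in the standard basis). Since V is invertible (lower-triangular with 1s on the diagonal, up to permutation), solve by back-substitution:
  V =
[[0, 1, 1],
 [0, 1, 0],
 [1, 0, 0]]
  V a = (1, 0, 1)
Solving gives a = (1, 0, 1).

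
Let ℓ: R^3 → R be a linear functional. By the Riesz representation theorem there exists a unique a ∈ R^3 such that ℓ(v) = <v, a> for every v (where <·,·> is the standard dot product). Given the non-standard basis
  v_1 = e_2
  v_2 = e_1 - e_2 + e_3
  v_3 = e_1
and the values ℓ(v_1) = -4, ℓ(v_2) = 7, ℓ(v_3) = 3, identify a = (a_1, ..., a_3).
a = (3, -4, 0)

Write a = (a_1, ..., a_3) in the standard basis. For each basis vector v_i, ℓ(v_i) = <v_i, a> is a linear equation in the a_j's. Collect the n equations into a matrix system V a = ℓ, where row i of V is v_i (expressed in the standard basis). Since V is invertible (lower-triangular with 1s on the diagonal, up to permutation), solve by back-substitution:
  V =
[[0, 1, 0],
 [1, -1, 1],
 [1, 0, 0]]
  V a = (-4, 7, 3)
Solving gives a = (3, -4, 0).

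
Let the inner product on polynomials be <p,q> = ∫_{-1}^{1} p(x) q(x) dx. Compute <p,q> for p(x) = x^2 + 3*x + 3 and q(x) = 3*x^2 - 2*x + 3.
<p,q> = 116/5

Expand the product: p(x)·q(x) = 3*x^4 + 7*x^3 + 6*x^2 + 3*x + 9.
∫_{-1}^{1} of each monomial x^k gives [2/(k+1) if k even, 0 if k odd]. Integrating term-by-term (or equivalently evaluating the antiderivative F(x) = 3*x^5/5 + 7*x^4/4 + 2*x^3 + 3*x^2/2 + 9*x at the endpoints):
  F(1) − F(−1) = 297/20 − (-167/20) = 116/5.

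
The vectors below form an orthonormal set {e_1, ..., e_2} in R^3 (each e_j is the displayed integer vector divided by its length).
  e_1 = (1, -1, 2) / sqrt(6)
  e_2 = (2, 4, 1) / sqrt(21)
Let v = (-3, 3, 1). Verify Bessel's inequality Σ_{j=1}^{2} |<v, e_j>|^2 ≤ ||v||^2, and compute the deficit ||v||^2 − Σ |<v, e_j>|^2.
Σ |<v, e_j>|^2 = 5; ||v||^2 = 19; deficit = 14

Write each e_j = u_j / sqrt(<u_j, u_j>) where u_j is the displayed integer vector. Then <v, e_j> = <v, u_j> / sqrt(<u_j, u_j>), so |<v, e_j>|^2 = <v, u_j>^2 / <u_j, u_j>.
Coefficients: <v, e_1> = -4/sqrt(6), <v, e_2> = 7/sqrt(21).
Square and sum: Σ |<v, e_j>|^2 = 5.
Compute ||v||^2 = v·v = 19.
Deficit = 19 − 5 = 14 ≥ 0, confirming Bessel's inequality. (The deficit equals ||v − Σ <v,e_j> e_j||^2, the squared distance from v to span{e_j}.)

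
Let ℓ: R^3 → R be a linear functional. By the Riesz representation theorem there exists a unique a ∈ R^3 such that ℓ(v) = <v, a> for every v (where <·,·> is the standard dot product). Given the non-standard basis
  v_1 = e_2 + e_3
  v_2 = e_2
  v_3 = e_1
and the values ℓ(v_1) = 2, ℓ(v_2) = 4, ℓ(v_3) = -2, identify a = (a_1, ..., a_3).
a = (-2, 4, -2)

Write a = (a_1, ..., a_3) in the standard basis. For each basis vector v_i, ℓ(v_i) = <v_i, a> is a linear equation in the a_j's. Collect the n equations into a matrix system V a = ℓ, where row i of V is v_i (expressed in the standard basis). Since V is invertible (lower-triangular with 1s on the diagonal, up to permutation), solve by back-substitution:
  V =
[[0, 1, 1],
 [0, 1, 0],
 [1, 0, 0]]
  V a = (2, 4, -2)
Solving gives a = (-2, 4, -2).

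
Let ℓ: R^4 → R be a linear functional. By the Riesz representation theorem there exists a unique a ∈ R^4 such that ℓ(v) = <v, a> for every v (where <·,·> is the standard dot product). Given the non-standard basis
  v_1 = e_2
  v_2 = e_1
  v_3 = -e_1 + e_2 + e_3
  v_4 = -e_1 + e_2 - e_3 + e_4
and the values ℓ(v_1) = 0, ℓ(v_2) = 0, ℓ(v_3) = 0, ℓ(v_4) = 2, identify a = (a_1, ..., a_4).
a = (0, 0, 0, 2)

Write a = (a_1, ..., a_4) in the standard basis. For each basis vector v_i, ℓ(v_i) = <v_i, a> is a linear equation in the a_j's. Collect the n equations into a matrix system V a = ℓ, where row i of V is v_i (expressed in the standard basis). Since V is invertible (lower-triangular with 1s on the diagonal, up to permutation), solve by back-substitution:
  V =
[[0, 1, 0, 0],
 [1, 0, 0, 0],
 [-1, 1, 1, 0],
 [-1, 1, -1, 1]]
  V a = (0, 0, 0, 2)
Solving gives a = (0, 0, 0, 2).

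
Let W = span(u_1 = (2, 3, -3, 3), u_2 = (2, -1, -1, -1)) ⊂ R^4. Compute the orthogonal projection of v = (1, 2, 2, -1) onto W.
proj_W(v) = (-1/3, 1/18, 2/9, 1/18)

Set up U = [u_1 | ... | u_2] ∈ R^(4×2). The projector onto W = col(U) is P = U (U^T U)^(-1) U^T.
Compute U^T U =
  [31, 1]
  [1, 7],
and U^T v = (-1, -1).
Solve U^T U · c = U^T v for the coefficients: c = (-1/36, -5/36). The projection is proj_W(v) = U c.
Check: (v - proj_W(v)) · u_1 = 0  (should be 0).
Check: (v - proj_W(v)) · u_2 = 0  (should be 0).
Result: proj_W(v) = (-1/3, 1/18, 2/9, 1/18).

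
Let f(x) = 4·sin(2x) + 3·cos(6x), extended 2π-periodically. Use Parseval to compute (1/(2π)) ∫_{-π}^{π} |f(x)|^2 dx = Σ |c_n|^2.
Σ |c_n|^2 = 25/2

Expand |f|^2 and use orthogonality of {sin(nx), cos(mx)} on [-π, π]:
  ∫_{-π}^{π} sin(nx)^2 dx = π, ∫ cos(mx)^2 dx = π, and cross terms integrate to 0.
So ∫_{-π}^{π} f(x)^2 dx = 4^2 · π + 3^2 · π = (16 + 9)π.
Divide by 2π: (16 + 9)/2 = 25/2.
By Parseval, this equals Σ |c_n|^2.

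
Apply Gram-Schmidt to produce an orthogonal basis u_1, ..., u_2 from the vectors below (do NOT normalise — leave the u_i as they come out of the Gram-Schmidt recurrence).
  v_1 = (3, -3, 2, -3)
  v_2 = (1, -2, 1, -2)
Orthogonal basis:
  u_1 = (3, -3, 2, -3)
  u_2 = (-20/31, -11/31, -3/31, -11/31)

Apply the Gram-Schmidt recurrence
  u_1 = v_1
  u_i = v_i − Σ_{j<i} ((v_i · u_j) / (u_j · u_j)) · u_j.

Step by step this gives:
  u_1 = (3, -3, 2, -3)
  u_2 = (-20/31, -11/31, -3/31, -11/31)

Orthogonality check:
  u_2 · u_1 = 0 (should be 0)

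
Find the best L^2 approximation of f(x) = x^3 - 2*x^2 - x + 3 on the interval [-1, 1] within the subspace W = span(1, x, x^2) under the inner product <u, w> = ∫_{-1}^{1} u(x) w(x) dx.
g(x) = -2*x^2 - 2*x/5 + 3

The best approximation g ∈ W is the orthogonal projection of f onto W. Writing g = a_0 + a_1 x + a_2 x^2, the coefficients solve the normal equations G · a = b where
  G_{ij} = <φ_i, φ_j> and b_i = <f, φ_i>, with φ_0 = 1, φ_1 = x, φ_2 = x^2.
G =
  [2, 0, 2/3]
  [0, 2/3, 0]
  [2/3, 0, 2/5],
b = (14/3, -4/15, 6/5).
Solving gives a_0 = 3, a_1 = -2/5, a_2 = -2, so
  g(x) = -2*x^2 - 2*x/5 + 3.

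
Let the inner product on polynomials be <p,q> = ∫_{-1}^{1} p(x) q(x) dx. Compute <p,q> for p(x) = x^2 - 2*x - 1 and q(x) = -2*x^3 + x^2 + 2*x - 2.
<p,q> = 4/3

Expand the product: p(x)·q(x) = -2*x^5 + 5*x^4 + 2*x^3 - 7*x^2 + 2*x + 2.
∫_{-1}^{1} of each monomial x^k gives [2/(k+1) if k even, 0 if k odd]. Integrating term-by-term (or equivalently evaluating the antiderivative F(x) = -x^6/3 + x^5 + x^4/2 - 7*x^3/3 + x^2 + 2*x at the endpoints):
  F(1) − F(−1) = 11/6 − (1/2) = 4/3.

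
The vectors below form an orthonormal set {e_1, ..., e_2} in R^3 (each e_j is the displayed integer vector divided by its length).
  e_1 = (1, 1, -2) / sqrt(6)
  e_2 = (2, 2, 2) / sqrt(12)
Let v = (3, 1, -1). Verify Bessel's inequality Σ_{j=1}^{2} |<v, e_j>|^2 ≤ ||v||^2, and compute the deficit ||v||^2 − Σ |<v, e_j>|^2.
Σ |<v, e_j>|^2 = 9; ||v||^2 = 11; deficit = 2

Write each e_j = u_j / sqrt(<u_j, u_j>) where u_j is the displayed integer vector. Then <v, e_j> = <v, u_j> / sqrt(<u_j, u_j>), so |<v, e_j>|^2 = <v, u_j>^2 / <u_j, u_j>.
Coefficients: <v, e_1> = 6/sqrt(6), <v, e_2> = 6/sqrt(12).
Square and sum: Σ |<v, e_j>|^2 = 9.
Compute ||v||^2 = v·v = 11.
Deficit = 11 − 9 = 2 ≥ 0, confirming Bessel's inequality. (The deficit equals ||v − Σ <v,e_j> e_j||^2, the squared distance from v to span{e_j}.)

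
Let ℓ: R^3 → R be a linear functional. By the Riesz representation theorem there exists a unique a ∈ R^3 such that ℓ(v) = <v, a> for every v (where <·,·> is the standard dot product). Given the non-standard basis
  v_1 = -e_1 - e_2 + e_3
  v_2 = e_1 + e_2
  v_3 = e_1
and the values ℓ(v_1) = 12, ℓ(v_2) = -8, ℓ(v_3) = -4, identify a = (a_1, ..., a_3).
a = (-4, -4, 4)

Write a = (a_1, ..., a_3) in the standard basis. For each basis vector v_i, ℓ(v_i) = <v_i, a> is a linear equation in the a_j's. Collect the n equations into a matrix system V a = ℓ, where row i of V is v_i (expressed in the standard basis). Since V is invertible (lower-triangular with 1s on the diagonal, up to permutation), solve by back-substitution:
  V =
[[-1, -1, 1],
 [1, 1, 0],
 [1, 0, 0]]
  V a = (12, -8, -4)
Solving gives a = (-4, -4, 4).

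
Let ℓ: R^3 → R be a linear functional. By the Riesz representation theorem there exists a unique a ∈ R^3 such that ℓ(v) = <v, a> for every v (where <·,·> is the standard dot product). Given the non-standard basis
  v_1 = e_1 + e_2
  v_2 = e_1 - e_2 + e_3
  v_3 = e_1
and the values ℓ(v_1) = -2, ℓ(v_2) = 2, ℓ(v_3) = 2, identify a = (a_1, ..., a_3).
a = (2, -4, -4)

Write a = (a_1, ..., a_3) in the standard basis. For each basis vector v_i, ℓ(v_i) = <v_i, a> is a linear equation in the a_j's. Collect the n equations into a matrix system V a = ℓ, where row i of V is v_i (expressed in the standard basis). Since V is invertible (lower-triangular with 1s on the diagonal, up to permutation), solve by back-substitution:
  V =
[[1, 1, 0],
 [1, -1, 1],
 [1, 0, 0]]
  V a = (-2, 2, 2)
Solving gives a = (2, -4, -4).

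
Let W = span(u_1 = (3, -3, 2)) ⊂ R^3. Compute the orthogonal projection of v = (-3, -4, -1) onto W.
proj_W(v) = (3/22, -3/22, 1/11)

Set up U = [u_1 | ... | u_1] ∈ R^(3×1). The projector onto W = col(U) is P = U (U^T U)^(-1) U^T.
Compute U^T U =
  [22],
and U^T v = (1).
Solve U^T U · c = U^T v for the coefficients: c = (1/22). The projection is proj_W(v) = U c.
Check: (v - proj_W(v)) · u_1 = 0  (should be 0).
Result: proj_W(v) = (3/22, -3/22, 1/11).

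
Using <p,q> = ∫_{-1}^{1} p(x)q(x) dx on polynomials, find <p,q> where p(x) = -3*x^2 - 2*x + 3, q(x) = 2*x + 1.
<p,q> = 4/3

Expand the product: p(x)·q(x) = -6*x^3 - 7*x^2 + 4*x + 3.
∫_{-1}^{1} of each monomial x^k gives [2/(k+1) if k even, 0 if k odd]. Integrating term-by-term (or equivalently evaluating the antiderivative F(x) = -3*x^4/2 - 7*x^3/3 + 2*x^2 + 3*x at the endpoints):
  F(1) − F(−1) = 7/6 − (-1/6) = 4/3.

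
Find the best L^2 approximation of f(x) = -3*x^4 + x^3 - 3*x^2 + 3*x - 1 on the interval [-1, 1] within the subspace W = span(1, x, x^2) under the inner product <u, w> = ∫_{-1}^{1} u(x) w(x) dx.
g(x) = -39*x^2/7 + 18*x/5 - 26/35

The best approximation g ∈ W is the orthogonal projection of f onto W. Writing g = a_0 + a_1 x + a_2 x^2, the coefficients solve the normal equations G · a = b where
  G_{ij} = <φ_i, φ_j> and b_i = <f, φ_i>, with φ_0 = 1, φ_1 = x, φ_2 = x^2.
G =
  [2, 0, 2/3]
  [0, 2/3, 0]
  [2/3, 0, 2/5],
b = (-26/5, 12/5, -286/105).
Solving gives a_0 = -26/35, a_1 = 18/5, a_2 = -39/7, so
  g(x) = -39*x^2/7 + 18*x/5 - 26/35.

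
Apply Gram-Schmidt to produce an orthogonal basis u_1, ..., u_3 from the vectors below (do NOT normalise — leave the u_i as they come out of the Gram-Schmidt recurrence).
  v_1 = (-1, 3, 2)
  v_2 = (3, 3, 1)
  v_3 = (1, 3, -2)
Orthogonal basis:
  u_1 = (-1, 3, 2)
  u_2 = (25/7, 9/7, -1/7)
  u_3 = (-63/101, 147/101, -252/101)

Apply the Gram-Schmidt recurrence
  u_1 = v_1
  u_i = v_i − Σ_{j<i} ((v_i · u_j) / (u_j · u_j)) · u_j.

Step by step this gives:
  u_1 = (-1, 3, 2)
  u_2 = (25/7, 9/7, -1/7)
  u_3 = (-63/101, 147/101, -252/101)

Orthogonality check:
  u_2 · u_1 = 0 (should be 0)
  u_3 · u_1 = 0 (should be 0)
  u_3 · u_2 = 0 (should be 0)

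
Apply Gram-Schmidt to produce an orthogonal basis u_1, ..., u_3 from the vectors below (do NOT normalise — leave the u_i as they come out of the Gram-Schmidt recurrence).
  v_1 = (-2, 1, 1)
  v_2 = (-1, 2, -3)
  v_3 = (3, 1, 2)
Orthogonal basis:
  u_1 = (-2, 1, 1)
  u_2 = (-2/3, 11/6, -19/6)
  u_3 = (140/83, 196/83, 84/83)

Apply the Gram-Schmidt recurrence
  u_1 = v_1
  u_i = v_i − Σ_{j<i} ((v_i · u_j) / (u_j · u_j)) · u_j.

Step by step this gives:
  u_1 = (-2, 1, 1)
  u_2 = (-2/3, 11/6, -19/6)
  u_3 = (140/83, 196/83, 84/83)

Orthogonality check:
  u_2 · u_1 = 0 (should be 0)
  u_3 · u_1 = 0 (should be 0)
  u_3 · u_2 = 0 (should be 0)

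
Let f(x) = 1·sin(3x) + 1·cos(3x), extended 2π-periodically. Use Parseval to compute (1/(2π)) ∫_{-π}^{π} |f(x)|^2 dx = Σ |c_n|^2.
Σ |c_n|^2 = 1

Expand |f|^2 and use orthogonality of {sin(nx), cos(mx)} on [-π, π]:
  ∫_{-π}^{π} sin(nx)^2 dx = π, ∫ cos(mx)^2 dx = π, and cross terms integrate to 0.
So ∫_{-π}^{π} f(x)^2 dx = 1^2 · π + 1^2 · π = (1 + 1)π.
Divide by 2π: (1 + 1)/2 = 1.
By Parseval, this equals Σ |c_n|^2.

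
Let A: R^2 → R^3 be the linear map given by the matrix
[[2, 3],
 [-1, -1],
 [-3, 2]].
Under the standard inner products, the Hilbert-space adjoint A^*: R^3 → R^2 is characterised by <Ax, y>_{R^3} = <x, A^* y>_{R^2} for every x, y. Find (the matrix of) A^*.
A^* = A^T =
[[2, -1, -3],
 [3, -1, 2]]

For real matrices with standard dot products, the defining identity <Ax, y> = <x, A^* y> gives (Ax)^T y = x^T (A^*) y, i.e. x^T A^T y = x^T (A^*) y. Since this holds for all x, y, we must have A^* = A^T. Therefore
A^* =
[[2, -1, -3],
 [3, -1, 2]].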